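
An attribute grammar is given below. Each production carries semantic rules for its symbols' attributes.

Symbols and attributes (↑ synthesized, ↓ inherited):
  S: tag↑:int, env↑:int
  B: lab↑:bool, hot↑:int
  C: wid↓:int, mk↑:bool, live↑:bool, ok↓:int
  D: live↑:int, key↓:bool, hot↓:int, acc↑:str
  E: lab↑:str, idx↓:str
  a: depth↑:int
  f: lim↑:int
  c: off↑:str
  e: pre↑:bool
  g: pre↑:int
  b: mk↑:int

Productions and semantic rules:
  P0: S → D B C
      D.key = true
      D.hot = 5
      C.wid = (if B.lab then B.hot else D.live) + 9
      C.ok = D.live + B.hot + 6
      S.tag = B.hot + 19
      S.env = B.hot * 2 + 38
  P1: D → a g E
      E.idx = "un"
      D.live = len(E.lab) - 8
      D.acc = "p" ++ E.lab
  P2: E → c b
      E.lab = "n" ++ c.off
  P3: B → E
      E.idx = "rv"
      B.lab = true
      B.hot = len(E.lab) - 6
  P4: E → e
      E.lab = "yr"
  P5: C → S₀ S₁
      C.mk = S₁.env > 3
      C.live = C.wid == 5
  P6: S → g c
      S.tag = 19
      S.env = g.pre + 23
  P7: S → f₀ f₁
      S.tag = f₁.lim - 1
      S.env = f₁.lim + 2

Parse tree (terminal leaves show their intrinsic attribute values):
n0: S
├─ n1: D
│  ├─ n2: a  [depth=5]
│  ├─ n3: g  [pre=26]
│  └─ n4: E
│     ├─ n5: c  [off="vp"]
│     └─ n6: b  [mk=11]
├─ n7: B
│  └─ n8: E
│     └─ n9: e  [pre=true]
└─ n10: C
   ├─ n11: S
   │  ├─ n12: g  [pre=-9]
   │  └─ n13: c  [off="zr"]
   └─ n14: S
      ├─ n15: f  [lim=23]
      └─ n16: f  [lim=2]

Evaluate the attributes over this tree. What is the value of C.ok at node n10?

-3

1. n1.key = true  [true]
2. n1.hot = 5  [5]
3. n2.depth = 5  [terminal]
4. n3.pre = 26  [terminal]
5. n4.idx = "un"  ["un"]
6. n5.off = "vp"  [terminal]
7. n6.mk = 11  [terminal]
8. n4.lab = "nvp"  ["n" ++ c.off]
9. n1.live = -5  [len(E.lab) - 8]
10. n1.acc = "pnvp"  ["p" ++ E.lab]
11. n8.idx = "rv"  ["rv"]
12. n9.pre = true  [terminal]
13. n8.lab = "yr"  ["yr"]
14. n7.lab = true  [true]
15. n7.hot = -4  [len(E.lab) - 6]
16. n10.wid = 5  [(if B.lab then B.hot else D.live) + 9]
17. n10.ok = -3  [D.live + B.hot + 6]
18. n12.pre = -9  [terminal]
19. n13.off = "zr"  [terminal]
20. n11.tag = 19  [19]
21. n11.env = 14  [g.pre + 23]
22. n15.lim = 23  [terminal]
23. n16.lim = 2  [terminal]
24. n14.tag = 1  [f₁.lim - 1]
25. n14.env = 4  [f₁.lim + 2]
26. n10.mk = true  [S₁.env > 3]
27. n10.live = true  [C.wid == 5]
28. n0.tag = 15  [B.hot + 19]
29. n0.env = 30  [B.hot * 2 + 38]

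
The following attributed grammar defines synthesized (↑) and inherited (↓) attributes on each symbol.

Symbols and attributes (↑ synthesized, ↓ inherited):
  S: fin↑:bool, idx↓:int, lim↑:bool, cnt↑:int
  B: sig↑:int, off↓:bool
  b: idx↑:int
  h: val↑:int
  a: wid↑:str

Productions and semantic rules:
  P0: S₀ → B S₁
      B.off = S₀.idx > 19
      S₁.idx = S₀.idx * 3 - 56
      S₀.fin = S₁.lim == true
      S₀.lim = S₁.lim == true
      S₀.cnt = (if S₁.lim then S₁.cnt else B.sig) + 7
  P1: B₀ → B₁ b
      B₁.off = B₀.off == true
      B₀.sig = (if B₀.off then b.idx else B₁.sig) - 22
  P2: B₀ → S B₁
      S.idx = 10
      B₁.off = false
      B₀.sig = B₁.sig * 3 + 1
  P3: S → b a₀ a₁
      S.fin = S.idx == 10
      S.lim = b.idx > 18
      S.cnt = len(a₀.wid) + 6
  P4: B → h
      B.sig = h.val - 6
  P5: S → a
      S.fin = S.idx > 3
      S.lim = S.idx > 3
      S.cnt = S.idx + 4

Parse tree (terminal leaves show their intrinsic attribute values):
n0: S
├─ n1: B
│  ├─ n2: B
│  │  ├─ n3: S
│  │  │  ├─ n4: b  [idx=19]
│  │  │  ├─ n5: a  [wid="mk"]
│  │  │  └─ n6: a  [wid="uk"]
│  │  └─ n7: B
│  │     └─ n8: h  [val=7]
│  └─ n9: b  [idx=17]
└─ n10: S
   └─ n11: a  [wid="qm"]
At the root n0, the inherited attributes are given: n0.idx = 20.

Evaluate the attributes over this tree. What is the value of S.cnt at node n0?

15

1. n0.idx = 20  [given at root]
2. n1.off = true  [S₀.idx > 19]
3. n2.off = true  [B₀.off == true]
4. n3.idx = 10  [10]
5. n4.idx = 19  [terminal]
6. n5.wid = "mk"  [terminal]
7. n6.wid = "uk"  [terminal]
8. n3.fin = true  [S.idx == 10]
9. n3.lim = true  [b.idx > 18]
10. n3.cnt = 8  [len(a₀.wid) + 6]
11. n7.off = false  [false]
12. n8.val = 7  [terminal]
13. n7.sig = 1  [h.val - 6]
14. n2.sig = 4  [B₁.sig * 3 + 1]
15. n9.idx = 17  [terminal]
16. n1.sig = -5  [(if B₀.off then b.idx else B₁.sig) - 22]
17. n10.idx = 4  [S₀.idx * 3 - 56]
18. n11.wid = "qm"  [terminal]
19. n10.fin = true  [S.idx > 3]
20. n10.lim = true  [S.idx > 3]
21. n10.cnt = 8  [S.idx + 4]
22. n0.fin = true  [S₁.lim == true]
23. n0.lim = true  [S₁.lim == true]
24. n0.cnt = 15  [(if S₁.lim then S₁.cnt else B.sig) + 7]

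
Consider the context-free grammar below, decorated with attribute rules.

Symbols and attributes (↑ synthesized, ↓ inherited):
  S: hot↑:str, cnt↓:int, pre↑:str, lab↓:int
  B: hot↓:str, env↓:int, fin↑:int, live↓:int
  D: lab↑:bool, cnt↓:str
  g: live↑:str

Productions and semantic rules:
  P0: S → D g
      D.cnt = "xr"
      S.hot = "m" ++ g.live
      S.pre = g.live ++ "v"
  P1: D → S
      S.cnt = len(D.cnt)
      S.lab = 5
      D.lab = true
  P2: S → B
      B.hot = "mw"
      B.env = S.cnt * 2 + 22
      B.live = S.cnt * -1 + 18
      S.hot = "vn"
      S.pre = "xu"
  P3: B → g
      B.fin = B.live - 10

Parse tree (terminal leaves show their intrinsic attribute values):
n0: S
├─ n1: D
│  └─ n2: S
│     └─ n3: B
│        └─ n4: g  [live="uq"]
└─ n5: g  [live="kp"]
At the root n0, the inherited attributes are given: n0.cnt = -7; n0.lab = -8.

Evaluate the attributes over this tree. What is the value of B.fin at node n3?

1. n0.cnt = -7  [given at root]
2. n0.lab = -8  [given at root]
3. n1.cnt = "xr"  ["xr"]
4. n2.cnt = 2  [len(D.cnt)]
5. n2.lab = 5  [5]
6. n3.hot = "mw"  ["mw"]
7. n3.env = 26  [S.cnt * 2 + 22]
8. n3.live = 16  [S.cnt * -1 + 18]
9. n4.live = "uq"  [terminal]
10. n3.fin = 6  [B.live - 10]
11. n2.hot = "vn"  ["vn"]
12. n2.pre = "xu"  ["xu"]
13. n1.lab = true  [true]
14. n5.live = "kp"  [terminal]
15. n0.hot = "mkp"  ["m" ++ g.live]
16. n0.pre = "kpv"  [g.live ++ "v"]

6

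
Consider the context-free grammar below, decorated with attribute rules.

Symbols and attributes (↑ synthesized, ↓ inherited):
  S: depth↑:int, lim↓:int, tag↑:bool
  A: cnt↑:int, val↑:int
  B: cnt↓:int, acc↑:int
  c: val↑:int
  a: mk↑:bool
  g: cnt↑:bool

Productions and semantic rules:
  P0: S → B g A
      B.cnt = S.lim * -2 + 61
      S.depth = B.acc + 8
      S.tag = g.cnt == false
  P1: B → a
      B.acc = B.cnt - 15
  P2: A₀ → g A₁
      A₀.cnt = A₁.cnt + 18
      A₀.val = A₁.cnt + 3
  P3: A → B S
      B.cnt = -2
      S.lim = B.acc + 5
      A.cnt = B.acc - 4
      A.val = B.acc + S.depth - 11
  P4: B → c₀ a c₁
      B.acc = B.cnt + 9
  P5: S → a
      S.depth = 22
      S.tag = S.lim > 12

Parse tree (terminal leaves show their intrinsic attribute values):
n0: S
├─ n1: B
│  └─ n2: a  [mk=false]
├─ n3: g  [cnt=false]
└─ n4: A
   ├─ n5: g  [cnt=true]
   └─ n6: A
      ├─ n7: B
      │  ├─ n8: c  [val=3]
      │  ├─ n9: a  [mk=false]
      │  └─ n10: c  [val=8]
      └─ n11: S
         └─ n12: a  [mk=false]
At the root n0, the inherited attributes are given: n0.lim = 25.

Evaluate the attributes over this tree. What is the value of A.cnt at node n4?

1. n0.lim = 25  [given at root]
2. n1.cnt = 11  [S.lim * -2 + 61]
3. n2.mk = false  [terminal]
4. n1.acc = -4  [B.cnt - 15]
5. n3.cnt = false  [terminal]
6. n5.cnt = true  [terminal]
7. n7.cnt = -2  [-2]
8. n8.val = 3  [terminal]
9. n9.mk = false  [terminal]
10. n10.val = 8  [terminal]
11. n7.acc = 7  [B.cnt + 9]
12. n11.lim = 12  [B.acc + 5]
13. n12.mk = false  [terminal]
14. n11.depth = 22  [22]
15. n11.tag = false  [S.lim > 12]
16. n6.cnt = 3  [B.acc - 4]
17. n6.val = 18  [B.acc + S.depth - 11]
18. n4.cnt = 21  [A₁.cnt + 18]
19. n4.val = 6  [A₁.cnt + 3]
20. n0.depth = 4  [B.acc + 8]
21. n0.tag = true  [g.cnt == false]

21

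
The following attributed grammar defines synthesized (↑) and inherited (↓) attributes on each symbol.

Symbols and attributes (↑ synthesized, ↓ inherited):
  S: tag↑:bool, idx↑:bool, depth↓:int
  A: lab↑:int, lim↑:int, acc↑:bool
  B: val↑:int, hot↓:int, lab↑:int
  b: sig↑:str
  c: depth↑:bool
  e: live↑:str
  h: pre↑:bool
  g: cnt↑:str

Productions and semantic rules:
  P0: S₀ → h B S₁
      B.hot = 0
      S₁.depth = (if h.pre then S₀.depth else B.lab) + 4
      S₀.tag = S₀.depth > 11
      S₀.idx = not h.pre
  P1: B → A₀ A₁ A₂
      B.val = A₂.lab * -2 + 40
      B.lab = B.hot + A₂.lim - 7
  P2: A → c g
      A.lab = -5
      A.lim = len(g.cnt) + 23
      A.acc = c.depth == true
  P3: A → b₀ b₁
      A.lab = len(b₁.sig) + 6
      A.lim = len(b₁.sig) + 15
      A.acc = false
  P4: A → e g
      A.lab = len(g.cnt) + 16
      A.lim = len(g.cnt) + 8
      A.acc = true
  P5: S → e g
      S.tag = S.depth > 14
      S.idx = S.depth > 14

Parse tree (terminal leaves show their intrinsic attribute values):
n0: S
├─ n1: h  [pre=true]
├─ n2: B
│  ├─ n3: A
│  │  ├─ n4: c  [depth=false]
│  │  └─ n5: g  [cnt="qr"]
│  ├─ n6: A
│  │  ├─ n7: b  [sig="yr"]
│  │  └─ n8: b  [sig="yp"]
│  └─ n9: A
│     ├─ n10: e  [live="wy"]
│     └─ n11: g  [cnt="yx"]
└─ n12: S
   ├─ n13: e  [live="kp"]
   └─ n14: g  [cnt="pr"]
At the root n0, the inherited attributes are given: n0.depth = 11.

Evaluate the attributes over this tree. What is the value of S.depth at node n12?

15

1. n0.depth = 11  [given at root]
2. n1.pre = true  [terminal]
3. n2.hot = 0  [0]
4. n4.depth = false  [terminal]
5. n5.cnt = "qr"  [terminal]
6. n3.lab = -5  [-5]
7. n3.lim = 25  [len(g.cnt) + 23]
8. n3.acc = false  [c.depth == true]
9. n7.sig = "yr"  [terminal]
10. n8.sig = "yp"  [terminal]
11. n6.lab = 8  [len(b₁.sig) + 6]
12. n6.lim = 17  [len(b₁.sig) + 15]
13. n6.acc = false  [false]
14. n10.live = "wy"  [terminal]
15. n11.cnt = "yx"  [terminal]
16. n9.lab = 18  [len(g.cnt) + 16]
17. n9.lim = 10  [len(g.cnt) + 8]
18. n9.acc = true  [true]
19. n2.val = 4  [A₂.lab * -2 + 40]
20. n2.lab = 3  [B.hot + A₂.lim - 7]
21. n12.depth = 15  [(if h.pre then S₀.depth else B.lab) + 4]
22. n13.live = "kp"  [terminal]
23. n14.cnt = "pr"  [terminal]
24. n12.tag = true  [S.depth > 14]
25. n12.idx = true  [S.depth > 14]
26. n0.tag = false  [S₀.depth > 11]
27. n0.idx = false  [not h.pre]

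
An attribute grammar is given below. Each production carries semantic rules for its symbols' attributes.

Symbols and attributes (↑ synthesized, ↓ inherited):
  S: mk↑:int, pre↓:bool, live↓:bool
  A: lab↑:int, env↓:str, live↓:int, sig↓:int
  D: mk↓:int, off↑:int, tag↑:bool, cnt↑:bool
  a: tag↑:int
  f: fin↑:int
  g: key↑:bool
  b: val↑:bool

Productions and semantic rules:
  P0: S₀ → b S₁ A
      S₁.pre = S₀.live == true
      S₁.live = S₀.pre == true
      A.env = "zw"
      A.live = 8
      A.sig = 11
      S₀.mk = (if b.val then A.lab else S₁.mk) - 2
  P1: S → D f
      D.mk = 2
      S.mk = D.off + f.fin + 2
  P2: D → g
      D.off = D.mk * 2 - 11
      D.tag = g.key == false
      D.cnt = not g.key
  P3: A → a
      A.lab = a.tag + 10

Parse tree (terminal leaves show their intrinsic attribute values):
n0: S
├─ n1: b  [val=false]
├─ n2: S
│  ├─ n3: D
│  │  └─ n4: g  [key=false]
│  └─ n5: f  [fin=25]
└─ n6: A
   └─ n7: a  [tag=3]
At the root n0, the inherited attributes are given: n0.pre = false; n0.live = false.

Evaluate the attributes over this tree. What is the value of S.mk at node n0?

18

1. n0.pre = false  [given at root]
2. n0.live = false  [given at root]
3. n1.val = false  [terminal]
4. n2.pre = false  [S₀.live == true]
5. n2.live = false  [S₀.pre == true]
6. n3.mk = 2  [2]
7. n4.key = false  [terminal]
8. n3.off = -7  [D.mk * 2 - 11]
9. n3.tag = true  [g.key == false]
10. n3.cnt = true  [not g.key]
11. n5.fin = 25  [terminal]
12. n2.mk = 20  [D.off + f.fin + 2]
13. n6.env = "zw"  ["zw"]
14. n6.live = 8  [8]
15. n6.sig = 11  [11]
16. n7.tag = 3  [terminal]
17. n6.lab = 13  [a.tag + 10]
18. n0.mk = 18  [(if b.val then A.lab else S₁.mk) - 2]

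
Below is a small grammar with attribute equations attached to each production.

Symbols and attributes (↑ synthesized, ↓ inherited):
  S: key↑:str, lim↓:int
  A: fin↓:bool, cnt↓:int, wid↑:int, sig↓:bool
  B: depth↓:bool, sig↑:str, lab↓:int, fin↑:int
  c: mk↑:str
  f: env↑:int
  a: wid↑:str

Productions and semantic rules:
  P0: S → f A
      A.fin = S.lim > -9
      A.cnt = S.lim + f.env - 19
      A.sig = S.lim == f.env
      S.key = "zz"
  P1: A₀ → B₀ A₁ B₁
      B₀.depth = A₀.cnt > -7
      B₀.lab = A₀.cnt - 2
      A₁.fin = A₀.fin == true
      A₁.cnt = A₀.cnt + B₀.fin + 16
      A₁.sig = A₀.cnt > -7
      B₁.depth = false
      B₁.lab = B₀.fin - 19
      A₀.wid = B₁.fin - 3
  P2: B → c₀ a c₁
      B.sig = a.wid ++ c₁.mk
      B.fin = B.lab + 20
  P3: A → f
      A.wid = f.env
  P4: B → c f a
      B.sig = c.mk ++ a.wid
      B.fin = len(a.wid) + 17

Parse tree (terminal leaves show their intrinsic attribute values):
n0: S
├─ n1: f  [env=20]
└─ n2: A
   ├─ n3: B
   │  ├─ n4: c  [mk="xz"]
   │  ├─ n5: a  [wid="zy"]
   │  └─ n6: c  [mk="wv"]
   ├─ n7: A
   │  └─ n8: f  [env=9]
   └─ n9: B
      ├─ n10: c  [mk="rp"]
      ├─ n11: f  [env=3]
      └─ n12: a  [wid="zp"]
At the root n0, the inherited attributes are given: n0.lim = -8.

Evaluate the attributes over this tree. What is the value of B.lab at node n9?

1. n0.lim = -8  [given at root]
2. n1.env = 20  [terminal]
3. n2.fin = true  [S.lim > -9]
4. n2.cnt = -7  [S.lim + f.env - 19]
5. n2.sig = false  [S.lim == f.env]
6. n3.depth = false  [A₀.cnt > -7]
7. n3.lab = -9  [A₀.cnt - 2]
8. n4.mk = "xz"  [terminal]
9. n5.wid = "zy"  [terminal]
10. n6.mk = "wv"  [terminal]
11. n3.sig = "zywv"  [a.wid ++ c₁.mk]
12. n3.fin = 11  [B.lab + 20]
13. n7.fin = true  [A₀.fin == true]
14. n7.cnt = 20  [A₀.cnt + B₀.fin + 16]
15. n7.sig = false  [A₀.cnt > -7]
16. n8.env = 9  [terminal]
17. n7.wid = 9  [f.env]
18. n9.depth = false  [false]
19. n9.lab = -8  [B₀.fin - 19]
20. n10.mk = "rp"  [terminal]
21. n11.env = 3  [terminal]
22. n12.wid = "zp"  [terminal]
23. n9.sig = "rpzp"  [c.mk ++ a.wid]
24. n9.fin = 19  [len(a.wid) + 17]
25. n2.wid = 16  [B₁.fin - 3]
26. n0.key = "zz"  ["zz"]

-8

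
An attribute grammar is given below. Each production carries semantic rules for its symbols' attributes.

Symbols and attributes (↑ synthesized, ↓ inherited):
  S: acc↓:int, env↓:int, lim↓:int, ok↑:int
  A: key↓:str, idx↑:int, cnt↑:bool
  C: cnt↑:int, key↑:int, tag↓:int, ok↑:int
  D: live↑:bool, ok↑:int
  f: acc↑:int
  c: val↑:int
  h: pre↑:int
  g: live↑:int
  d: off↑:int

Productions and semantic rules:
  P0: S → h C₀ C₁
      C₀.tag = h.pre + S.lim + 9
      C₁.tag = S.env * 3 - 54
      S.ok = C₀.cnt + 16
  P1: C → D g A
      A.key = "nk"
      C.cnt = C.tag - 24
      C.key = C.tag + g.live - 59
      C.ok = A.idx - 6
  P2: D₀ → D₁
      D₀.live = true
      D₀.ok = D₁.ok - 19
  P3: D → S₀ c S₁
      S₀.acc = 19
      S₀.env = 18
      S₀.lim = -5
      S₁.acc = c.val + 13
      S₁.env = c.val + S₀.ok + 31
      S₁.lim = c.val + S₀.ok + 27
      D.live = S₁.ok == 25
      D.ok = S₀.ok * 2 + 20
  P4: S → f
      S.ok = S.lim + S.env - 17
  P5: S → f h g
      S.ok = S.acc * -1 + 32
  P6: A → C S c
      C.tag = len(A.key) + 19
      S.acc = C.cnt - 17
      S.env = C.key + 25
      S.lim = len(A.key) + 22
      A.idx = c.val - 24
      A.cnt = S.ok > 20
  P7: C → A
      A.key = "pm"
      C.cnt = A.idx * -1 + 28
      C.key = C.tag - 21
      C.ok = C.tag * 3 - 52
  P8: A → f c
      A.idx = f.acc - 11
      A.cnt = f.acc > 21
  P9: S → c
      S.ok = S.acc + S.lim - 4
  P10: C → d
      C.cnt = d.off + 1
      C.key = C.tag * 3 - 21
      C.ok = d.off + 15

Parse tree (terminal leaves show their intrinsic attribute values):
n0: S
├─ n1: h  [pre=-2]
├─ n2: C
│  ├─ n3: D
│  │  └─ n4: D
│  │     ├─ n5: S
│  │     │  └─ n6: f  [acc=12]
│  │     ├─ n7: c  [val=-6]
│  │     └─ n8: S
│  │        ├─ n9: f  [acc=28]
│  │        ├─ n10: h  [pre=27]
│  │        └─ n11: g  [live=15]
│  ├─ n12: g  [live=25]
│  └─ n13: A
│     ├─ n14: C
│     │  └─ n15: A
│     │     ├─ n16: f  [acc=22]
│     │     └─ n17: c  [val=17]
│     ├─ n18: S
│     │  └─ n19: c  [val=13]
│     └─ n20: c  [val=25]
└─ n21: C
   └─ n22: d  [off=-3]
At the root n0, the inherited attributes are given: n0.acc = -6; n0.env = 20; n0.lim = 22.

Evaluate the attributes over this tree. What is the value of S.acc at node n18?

1. n0.acc = -6  [given at root]
2. n0.env = 20  [given at root]
3. n0.lim = 22  [given at root]
4. n1.pre = -2  [terminal]
5. n2.tag = 29  [h.pre + S.lim + 9]
6. n5.acc = 19  [19]
7. n5.env = 18  [18]
8. n5.lim = -5  [-5]
9. n6.acc = 12  [terminal]
10. n5.ok = -4  [S.lim + S.env - 17]
11. n7.val = -6  [terminal]
12. n8.acc = 7  [c.val + 13]
13. n8.env = 21  [c.val + S₀.ok + 31]
14. n8.lim = 17  [c.val + S₀.ok + 27]
15. n9.acc = 28  [terminal]
16. n10.pre = 27  [terminal]
17. n11.live = 15  [terminal]
18. n8.ok = 25  [S.acc * -1 + 32]
19. n4.live = true  [S₁.ok == 25]
20. n4.ok = 12  [S₀.ok * 2 + 20]
21. n3.live = true  [true]
22. n3.ok = -7  [D₁.ok - 19]
23. n12.live = 25  [terminal]
24. n13.key = "nk"  ["nk"]
25. n14.tag = 21  [len(A.key) + 19]
26. n15.key = "pm"  ["pm"]
27. n16.acc = 22  [terminal]
28. n17.val = 17  [terminal]
29. n15.idx = 11  [f.acc - 11]
30. n15.cnt = true  [f.acc > 21]
31. n14.cnt = 17  [A.idx * -1 + 28]
32. n14.key = 0  [C.tag - 21]
33. n14.ok = 11  [C.tag * 3 - 52]
34. n18.acc = 0  [C.cnt - 17]
35. n18.env = 25  [C.key + 25]
36. n18.lim = 24  [len(A.key) + 22]
37. n19.val = 13  [terminal]
38. n18.ok = 20  [S.acc + S.lim - 4]
39. n20.val = 25  [terminal]
40. n13.idx = 1  [c.val - 24]
41. n13.cnt = false  [S.ok > 20]
42. n2.cnt = 5  [C.tag - 24]
43. n2.key = -5  [C.tag + g.live - 59]
44. n2.ok = -5  [A.idx - 6]
45. n21.tag = 6  [S.env * 3 - 54]
46. n22.off = -3  [terminal]
47. n21.cnt = -2  [d.off + 1]
48. n21.key = -3  [C.tag * 3 - 21]
49. n21.ok = 12  [d.off + 15]
50. n0.ok = 21  [C₀.cnt + 16]

0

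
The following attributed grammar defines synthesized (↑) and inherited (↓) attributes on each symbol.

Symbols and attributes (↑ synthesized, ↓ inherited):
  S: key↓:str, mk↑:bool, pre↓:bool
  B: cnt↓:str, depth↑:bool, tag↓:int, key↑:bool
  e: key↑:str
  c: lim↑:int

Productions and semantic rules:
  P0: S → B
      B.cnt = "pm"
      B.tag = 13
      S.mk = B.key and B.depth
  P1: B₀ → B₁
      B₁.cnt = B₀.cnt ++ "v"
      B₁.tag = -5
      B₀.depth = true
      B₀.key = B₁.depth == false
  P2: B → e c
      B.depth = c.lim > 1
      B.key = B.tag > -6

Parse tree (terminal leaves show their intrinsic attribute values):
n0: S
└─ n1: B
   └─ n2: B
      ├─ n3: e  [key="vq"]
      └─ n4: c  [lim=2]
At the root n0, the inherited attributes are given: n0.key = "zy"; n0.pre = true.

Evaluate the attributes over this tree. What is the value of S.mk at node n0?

1. n0.key = "zy"  [given at root]
2. n0.pre = true  [given at root]
3. n1.cnt = "pm"  ["pm"]
4. n1.tag = 13  [13]
5. n2.cnt = "pmv"  [B₀.cnt ++ "v"]
6. n2.tag = -5  [-5]
7. n3.key = "vq"  [terminal]
8. n4.lim = 2  [terminal]
9. n2.depth = true  [c.lim > 1]
10. n2.key = true  [B.tag > -6]
11. n1.depth = true  [true]
12. n1.key = false  [B₁.depth == false]
13. n0.mk = false  [B.key and B.depth]

false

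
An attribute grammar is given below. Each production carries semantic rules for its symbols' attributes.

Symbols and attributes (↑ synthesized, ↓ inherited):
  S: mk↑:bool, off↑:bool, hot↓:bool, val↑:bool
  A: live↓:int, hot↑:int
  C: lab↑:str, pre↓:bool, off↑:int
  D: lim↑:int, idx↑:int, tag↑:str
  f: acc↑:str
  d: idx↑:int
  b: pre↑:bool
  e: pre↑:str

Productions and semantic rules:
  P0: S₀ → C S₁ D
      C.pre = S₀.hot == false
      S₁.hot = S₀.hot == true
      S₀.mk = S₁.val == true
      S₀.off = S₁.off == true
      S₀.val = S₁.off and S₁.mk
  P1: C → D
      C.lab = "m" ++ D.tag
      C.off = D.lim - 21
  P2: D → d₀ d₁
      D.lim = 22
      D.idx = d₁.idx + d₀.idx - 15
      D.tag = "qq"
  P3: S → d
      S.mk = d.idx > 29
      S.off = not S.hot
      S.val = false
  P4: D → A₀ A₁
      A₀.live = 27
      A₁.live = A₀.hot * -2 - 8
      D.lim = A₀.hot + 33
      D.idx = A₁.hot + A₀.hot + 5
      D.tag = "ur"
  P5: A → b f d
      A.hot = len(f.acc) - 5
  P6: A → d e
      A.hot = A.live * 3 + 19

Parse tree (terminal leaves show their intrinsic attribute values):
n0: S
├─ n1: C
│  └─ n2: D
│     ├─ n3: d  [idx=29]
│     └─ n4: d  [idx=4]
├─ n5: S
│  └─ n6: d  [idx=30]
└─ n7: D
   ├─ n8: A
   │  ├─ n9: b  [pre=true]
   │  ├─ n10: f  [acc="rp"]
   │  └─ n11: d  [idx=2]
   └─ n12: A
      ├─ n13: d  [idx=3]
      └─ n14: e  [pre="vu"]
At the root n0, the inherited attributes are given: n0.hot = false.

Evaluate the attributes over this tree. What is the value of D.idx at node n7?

15

1. n0.hot = false  [given at root]
2. n1.pre = true  [S₀.hot == false]
3. n3.idx = 29  [terminal]
4. n4.idx = 4  [terminal]
5. n2.lim = 22  [22]
6. n2.idx = 18  [d₁.idx + d₀.idx - 15]
7. n2.tag = "qq"  ["qq"]
8. n1.lab = "mqq"  ["m" ++ D.tag]
9. n1.off = 1  [D.lim - 21]
10. n5.hot = false  [S₀.hot == true]
11. n6.idx = 30  [terminal]
12. n5.mk = true  [d.idx > 29]
13. n5.off = true  [not S.hot]
14. n5.val = false  [false]
15. n8.live = 27  [27]
16. n9.pre = true  [terminal]
17. n10.acc = "rp"  [terminal]
18. n11.idx = 2  [terminal]
19. n8.hot = -3  [len(f.acc) - 5]
20. n12.live = -2  [A₀.hot * -2 - 8]
21. n13.idx = 3  [terminal]
22. n14.pre = "vu"  [terminal]
23. n12.hot = 13  [A.live * 3 + 19]
24. n7.lim = 30  [A₀.hot + 33]
25. n7.idx = 15  [A₁.hot + A₀.hot + 5]
26. n7.tag = "ur"  ["ur"]
27. n0.mk = false  [S₁.val == true]
28. n0.off = true  [S₁.off == true]
29. n0.val = true  [S₁.off and S₁.mk]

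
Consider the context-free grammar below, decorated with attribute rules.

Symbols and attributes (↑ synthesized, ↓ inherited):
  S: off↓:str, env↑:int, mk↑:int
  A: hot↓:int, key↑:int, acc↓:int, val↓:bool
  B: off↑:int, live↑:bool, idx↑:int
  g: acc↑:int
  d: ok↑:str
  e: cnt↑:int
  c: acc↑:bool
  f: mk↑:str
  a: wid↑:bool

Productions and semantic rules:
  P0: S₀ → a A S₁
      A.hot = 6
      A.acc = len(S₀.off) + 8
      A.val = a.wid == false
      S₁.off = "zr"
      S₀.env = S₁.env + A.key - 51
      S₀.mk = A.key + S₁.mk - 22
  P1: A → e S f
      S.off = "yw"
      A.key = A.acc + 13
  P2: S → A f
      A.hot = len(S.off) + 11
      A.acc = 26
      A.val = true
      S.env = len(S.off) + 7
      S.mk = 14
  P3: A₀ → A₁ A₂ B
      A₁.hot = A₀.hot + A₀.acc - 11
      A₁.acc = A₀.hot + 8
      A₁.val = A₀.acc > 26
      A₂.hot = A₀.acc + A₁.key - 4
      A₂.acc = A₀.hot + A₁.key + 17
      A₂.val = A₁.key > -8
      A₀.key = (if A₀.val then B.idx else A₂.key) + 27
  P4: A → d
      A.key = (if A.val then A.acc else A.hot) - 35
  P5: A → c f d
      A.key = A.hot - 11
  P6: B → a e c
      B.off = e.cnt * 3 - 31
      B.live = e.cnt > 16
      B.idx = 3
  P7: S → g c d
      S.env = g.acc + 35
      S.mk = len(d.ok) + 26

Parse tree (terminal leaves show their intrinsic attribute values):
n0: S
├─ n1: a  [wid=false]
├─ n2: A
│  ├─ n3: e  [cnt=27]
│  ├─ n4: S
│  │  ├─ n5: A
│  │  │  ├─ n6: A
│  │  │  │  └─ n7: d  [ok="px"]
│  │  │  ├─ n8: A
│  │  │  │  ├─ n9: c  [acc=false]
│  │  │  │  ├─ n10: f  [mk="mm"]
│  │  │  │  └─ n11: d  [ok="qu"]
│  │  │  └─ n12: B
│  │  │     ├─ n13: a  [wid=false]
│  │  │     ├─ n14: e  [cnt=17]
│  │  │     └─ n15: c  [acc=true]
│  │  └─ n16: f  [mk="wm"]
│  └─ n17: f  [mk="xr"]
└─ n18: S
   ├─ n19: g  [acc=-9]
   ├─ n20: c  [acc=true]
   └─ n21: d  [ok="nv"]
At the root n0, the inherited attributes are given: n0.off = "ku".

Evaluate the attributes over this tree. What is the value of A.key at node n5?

30

1. n0.off = "ku"  [given at root]
2. n1.wid = false  [terminal]
3. n2.hot = 6  [6]
4. n2.acc = 10  [len(S₀.off) + 8]
5. n2.val = true  [a.wid == false]
6. n3.cnt = 27  [terminal]
7. n4.off = "yw"  ["yw"]
8. n5.hot = 13  [len(S.off) + 11]
9. n5.acc = 26  [26]
10. n5.val = true  [true]
11. n6.hot = 28  [A₀.hot + A₀.acc - 11]
12. n6.acc = 21  [A₀.hot + 8]
13. n6.val = false  [A₀.acc > 26]
14. n7.ok = "px"  [terminal]
15. n6.key = -7  [(if A.val then A.acc else A.hot) - 35]
16. n8.hot = 15  [A₀.acc + A₁.key - 4]
17. n8.acc = 23  [A₀.hot + A₁.key + 17]
18. n8.val = true  [A₁.key > -8]
19. n9.acc = false  [terminal]
20. n10.mk = "mm"  [terminal]
21. n11.ok = "qu"  [terminal]
22. n8.key = 4  [A.hot - 11]
23. n13.wid = false  [terminal]
24. n14.cnt = 17  [terminal]
25. n15.acc = true  [terminal]
26. n12.off = 20  [e.cnt * 3 - 31]
27. n12.live = true  [e.cnt > 16]
28. n12.idx = 3  [3]
29. n5.key = 30  [(if A₀.val then B.idx else A₂.key) + 27]
30. n16.mk = "wm"  [terminal]
31. n4.env = 9  [len(S.off) + 7]
32. n4.mk = 14  [14]
33. n17.mk = "xr"  [terminal]
34. n2.key = 23  [A.acc + 13]
35. n18.off = "zr"  ["zr"]
36. n19.acc = -9  [terminal]
37. n20.acc = true  [terminal]
38. n21.ok = "nv"  [terminal]
39. n18.env = 26  [g.acc + 35]
40. n18.mk = 28  [len(d.ok) + 26]
41. n0.env = -2  [S₁.env + A.key - 51]
42. n0.mk = 29  [A.key + S₁.mk - 22]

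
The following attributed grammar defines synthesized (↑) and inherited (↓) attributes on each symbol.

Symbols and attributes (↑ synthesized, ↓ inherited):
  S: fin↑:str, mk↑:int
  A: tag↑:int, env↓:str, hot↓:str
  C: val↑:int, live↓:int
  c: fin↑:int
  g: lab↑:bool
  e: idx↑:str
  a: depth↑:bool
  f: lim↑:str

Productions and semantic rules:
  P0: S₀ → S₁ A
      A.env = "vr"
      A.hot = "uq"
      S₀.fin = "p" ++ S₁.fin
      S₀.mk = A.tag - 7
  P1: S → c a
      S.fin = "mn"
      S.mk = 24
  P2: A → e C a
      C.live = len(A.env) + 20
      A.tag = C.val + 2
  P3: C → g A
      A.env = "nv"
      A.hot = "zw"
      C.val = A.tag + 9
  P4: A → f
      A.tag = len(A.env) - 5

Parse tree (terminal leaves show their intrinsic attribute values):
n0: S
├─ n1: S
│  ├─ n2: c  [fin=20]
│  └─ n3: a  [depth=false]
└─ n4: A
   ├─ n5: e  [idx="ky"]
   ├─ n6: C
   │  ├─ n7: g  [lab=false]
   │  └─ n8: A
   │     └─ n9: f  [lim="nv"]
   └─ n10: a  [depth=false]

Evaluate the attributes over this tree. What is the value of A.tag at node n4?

1. n2.fin = 20  [terminal]
2. n3.depth = false  [terminal]
3. n1.fin = "mn"  ["mn"]
4. n1.mk = 24  [24]
5. n4.env = "vr"  ["vr"]
6. n4.hot = "uq"  ["uq"]
7. n5.idx = "ky"  [terminal]
8. n6.live = 22  [len(A.env) + 20]
9. n7.lab = false  [terminal]
10. n8.env = "nv"  ["nv"]
11. n8.hot = "zw"  ["zw"]
12. n9.lim = "nv"  [terminal]
13. n8.tag = -3  [len(A.env) - 5]
14. n6.val = 6  [A.tag + 9]
15. n10.depth = false  [terminal]
16. n4.tag = 8  [C.val + 2]
17. n0.fin = "pmn"  ["p" ++ S₁.fin]
18. n0.mk = 1  [A.tag - 7]

8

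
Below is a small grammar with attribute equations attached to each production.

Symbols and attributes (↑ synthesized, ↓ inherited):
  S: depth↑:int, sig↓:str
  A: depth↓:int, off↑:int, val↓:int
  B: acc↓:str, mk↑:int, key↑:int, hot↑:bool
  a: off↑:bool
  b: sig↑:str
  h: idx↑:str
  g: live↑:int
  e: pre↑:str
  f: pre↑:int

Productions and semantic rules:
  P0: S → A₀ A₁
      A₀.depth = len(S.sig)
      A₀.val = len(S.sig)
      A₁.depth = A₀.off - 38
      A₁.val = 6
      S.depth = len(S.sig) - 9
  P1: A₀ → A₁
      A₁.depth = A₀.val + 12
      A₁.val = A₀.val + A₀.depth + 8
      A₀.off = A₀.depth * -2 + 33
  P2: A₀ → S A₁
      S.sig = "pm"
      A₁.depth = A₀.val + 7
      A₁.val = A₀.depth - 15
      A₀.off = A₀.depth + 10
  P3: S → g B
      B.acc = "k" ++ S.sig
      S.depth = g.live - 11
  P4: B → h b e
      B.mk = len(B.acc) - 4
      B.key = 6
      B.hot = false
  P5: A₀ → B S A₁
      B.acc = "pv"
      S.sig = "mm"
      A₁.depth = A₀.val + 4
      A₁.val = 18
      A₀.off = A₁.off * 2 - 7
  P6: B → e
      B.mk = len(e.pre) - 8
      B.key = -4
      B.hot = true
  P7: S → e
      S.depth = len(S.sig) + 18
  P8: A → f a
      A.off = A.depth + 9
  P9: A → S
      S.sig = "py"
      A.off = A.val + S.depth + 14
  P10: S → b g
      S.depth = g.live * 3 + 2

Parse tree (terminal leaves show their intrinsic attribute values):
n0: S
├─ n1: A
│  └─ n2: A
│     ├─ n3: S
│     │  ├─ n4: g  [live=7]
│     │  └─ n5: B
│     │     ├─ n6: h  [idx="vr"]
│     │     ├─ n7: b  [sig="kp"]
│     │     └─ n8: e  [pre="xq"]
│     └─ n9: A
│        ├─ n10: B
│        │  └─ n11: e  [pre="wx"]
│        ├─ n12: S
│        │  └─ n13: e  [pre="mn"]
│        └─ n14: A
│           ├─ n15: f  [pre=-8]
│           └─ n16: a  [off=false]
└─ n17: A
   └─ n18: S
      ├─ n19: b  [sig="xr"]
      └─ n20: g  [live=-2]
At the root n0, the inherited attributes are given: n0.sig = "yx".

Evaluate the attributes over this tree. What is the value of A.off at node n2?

24

1. n0.sig = "yx"  [given at root]
2. n1.depth = 2  [len(S.sig)]
3. n1.val = 2  [len(S.sig)]
4. n2.depth = 14  [A₀.val + 12]
5. n2.val = 12  [A₀.val + A₀.depth + 8]
6. n3.sig = "pm"  ["pm"]
7. n4.live = 7  [terminal]
8. n5.acc = "kpm"  ["k" ++ S.sig]
9. n6.idx = "vr"  [terminal]
10. n7.sig = "kp"  [terminal]
11. n8.pre = "xq"  [terminal]
12. n5.mk = -1  [len(B.acc) - 4]
13. n5.key = 6  [6]
14. n5.hot = false  [false]
15. n3.depth = -4  [g.live - 11]
16. n9.depth = 19  [A₀.val + 7]
17. n9.val = -1  [A₀.depth - 15]
18. n10.acc = "pv"  ["pv"]
19. n11.pre = "wx"  [terminal]
20. n10.mk = -6  [len(e.pre) - 8]
21. n10.key = -4  [-4]
22. n10.hot = true  [true]
23. n12.sig = "mm"  ["mm"]
24. n13.pre = "mn"  [terminal]
25. n12.depth = 20  [len(S.sig) + 18]
26. n14.depth = 3  [A₀.val + 4]
27. n14.val = 18  [18]
28. n15.pre = -8  [terminal]
29. n16.off = false  [terminal]
30. n14.off = 12  [A.depth + 9]
31. n9.off = 17  [A₁.off * 2 - 7]
32. n2.off = 24  [A₀.depth + 10]
33. n1.off = 29  [A₀.depth * -2 + 33]
34. n17.depth = -9  [A₀.off - 38]
35. n17.val = 6  [6]
36. n18.sig = "py"  ["py"]
37. n19.sig = "xr"  [terminal]
38. n20.live = -2  [terminal]
39. n18.depth = -4  [g.live * 3 + 2]
40. n17.off = 16  [A.val + S.depth + 14]
41. n0.depth = -7  [len(S.sig) - 9]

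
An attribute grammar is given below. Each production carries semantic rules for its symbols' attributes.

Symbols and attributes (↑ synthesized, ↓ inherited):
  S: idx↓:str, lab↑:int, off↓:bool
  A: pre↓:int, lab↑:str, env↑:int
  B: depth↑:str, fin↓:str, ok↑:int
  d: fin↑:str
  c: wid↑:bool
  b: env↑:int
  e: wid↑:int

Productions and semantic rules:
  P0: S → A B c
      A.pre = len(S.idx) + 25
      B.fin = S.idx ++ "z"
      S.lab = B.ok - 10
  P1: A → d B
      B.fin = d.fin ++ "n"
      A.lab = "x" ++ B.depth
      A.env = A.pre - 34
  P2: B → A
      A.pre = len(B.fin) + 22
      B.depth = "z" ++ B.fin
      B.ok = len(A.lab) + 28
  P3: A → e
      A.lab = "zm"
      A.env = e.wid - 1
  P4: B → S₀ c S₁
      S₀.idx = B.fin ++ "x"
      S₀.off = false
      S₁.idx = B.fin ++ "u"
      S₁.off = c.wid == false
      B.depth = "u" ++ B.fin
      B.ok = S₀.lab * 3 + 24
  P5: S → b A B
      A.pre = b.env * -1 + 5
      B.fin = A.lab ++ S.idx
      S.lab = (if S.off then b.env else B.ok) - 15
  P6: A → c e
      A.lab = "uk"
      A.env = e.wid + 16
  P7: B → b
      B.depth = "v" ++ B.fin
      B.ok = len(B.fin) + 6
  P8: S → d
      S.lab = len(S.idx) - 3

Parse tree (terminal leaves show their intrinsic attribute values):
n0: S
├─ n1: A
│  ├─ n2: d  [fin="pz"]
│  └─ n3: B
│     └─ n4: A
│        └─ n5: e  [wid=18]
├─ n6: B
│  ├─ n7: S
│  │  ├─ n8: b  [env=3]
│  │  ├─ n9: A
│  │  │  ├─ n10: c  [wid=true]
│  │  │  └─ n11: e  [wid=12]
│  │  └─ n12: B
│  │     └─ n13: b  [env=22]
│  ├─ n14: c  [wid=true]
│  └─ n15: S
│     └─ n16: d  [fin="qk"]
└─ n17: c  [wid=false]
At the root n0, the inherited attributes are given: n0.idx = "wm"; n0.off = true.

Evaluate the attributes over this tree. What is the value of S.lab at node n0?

1. n0.idx = "wm"  [given at root]
2. n0.off = true  [given at root]
3. n1.pre = 27  [len(S.idx) + 25]
4. n2.fin = "pz"  [terminal]
5. n3.fin = "pzn"  [d.fin ++ "n"]
6. n4.pre = 25  [len(B.fin) + 22]
7. n5.wid = 18  [terminal]
8. n4.lab = "zm"  ["zm"]
9. n4.env = 17  [e.wid - 1]
10. n3.depth = "zpzn"  ["z" ++ B.fin]
11. n3.ok = 30  [len(A.lab) + 28]
12. n1.lab = "xzpzn"  ["x" ++ B.depth]
13. n1.env = -7  [A.pre - 34]
14. n6.fin = "wmz"  [S.idx ++ "z"]
15. n7.idx = "wmzx"  [B.fin ++ "x"]
16. n7.off = false  [false]
17. n8.env = 3  [terminal]
18. n9.pre = 2  [b.env * -1 + 5]
19. n10.wid = true  [terminal]
20. n11.wid = 12  [terminal]
21. n9.lab = "uk"  ["uk"]
22. n9.env = 28  [e.wid + 16]
23. n12.fin = "ukwmzx"  [A.lab ++ S.idx]
24. n13.env = 22  [terminal]
25. n12.depth = "vukwmzx"  ["v" ++ B.fin]
26. n12.ok = 12  [len(B.fin) + 6]
27. n7.lab = -3  [(if S.off then b.env else B.ok) - 15]
28. n14.wid = true  [terminal]
29. n15.idx = "wmzu"  [B.fin ++ "u"]
30. n15.off = false  [c.wid == false]
31. n16.fin = "qk"  [terminal]
32. n15.lab = 1  [len(S.idx) - 3]
33. n6.depth = "uwmz"  ["u" ++ B.fin]
34. n6.ok = 15  [S₀.lab * 3 + 24]
35. n17.wid = false  [terminal]
36. n0.lab = 5  [B.ok - 10]

5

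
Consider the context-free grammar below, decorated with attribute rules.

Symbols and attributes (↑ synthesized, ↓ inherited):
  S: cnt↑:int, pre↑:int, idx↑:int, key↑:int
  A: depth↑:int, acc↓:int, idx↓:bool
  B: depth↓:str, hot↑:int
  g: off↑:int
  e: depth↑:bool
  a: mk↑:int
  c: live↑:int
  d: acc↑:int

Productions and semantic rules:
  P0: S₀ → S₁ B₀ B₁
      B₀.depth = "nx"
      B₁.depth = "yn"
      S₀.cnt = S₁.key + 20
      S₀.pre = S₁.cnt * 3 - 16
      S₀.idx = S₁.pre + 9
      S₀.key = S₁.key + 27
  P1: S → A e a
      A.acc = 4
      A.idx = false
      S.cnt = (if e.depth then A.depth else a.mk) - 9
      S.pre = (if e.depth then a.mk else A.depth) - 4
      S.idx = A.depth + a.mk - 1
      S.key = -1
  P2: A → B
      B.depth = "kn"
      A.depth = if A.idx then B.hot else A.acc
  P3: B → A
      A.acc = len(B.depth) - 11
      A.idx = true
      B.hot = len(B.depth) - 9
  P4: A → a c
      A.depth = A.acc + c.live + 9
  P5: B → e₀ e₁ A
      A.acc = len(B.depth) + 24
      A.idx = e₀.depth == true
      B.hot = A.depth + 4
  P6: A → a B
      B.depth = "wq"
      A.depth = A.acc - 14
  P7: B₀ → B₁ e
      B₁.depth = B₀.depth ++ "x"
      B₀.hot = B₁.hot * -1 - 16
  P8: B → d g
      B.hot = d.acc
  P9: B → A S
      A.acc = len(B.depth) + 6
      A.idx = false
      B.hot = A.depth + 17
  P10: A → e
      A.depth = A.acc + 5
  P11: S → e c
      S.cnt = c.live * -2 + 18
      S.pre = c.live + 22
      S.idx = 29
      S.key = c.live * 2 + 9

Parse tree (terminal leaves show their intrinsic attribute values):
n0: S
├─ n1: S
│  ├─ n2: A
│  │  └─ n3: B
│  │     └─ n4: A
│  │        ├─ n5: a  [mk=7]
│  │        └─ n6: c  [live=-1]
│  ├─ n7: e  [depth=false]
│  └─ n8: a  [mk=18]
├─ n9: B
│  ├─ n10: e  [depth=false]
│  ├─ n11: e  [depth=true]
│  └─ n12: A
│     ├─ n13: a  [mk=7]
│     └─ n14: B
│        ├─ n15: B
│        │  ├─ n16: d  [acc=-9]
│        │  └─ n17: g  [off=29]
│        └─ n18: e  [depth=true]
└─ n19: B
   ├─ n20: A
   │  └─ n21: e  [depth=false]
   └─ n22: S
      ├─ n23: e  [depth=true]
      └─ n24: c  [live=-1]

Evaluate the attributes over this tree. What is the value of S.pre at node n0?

1. n2.acc = 4  [4]
2. n2.idx = false  [false]
3. n3.depth = "kn"  ["kn"]
4. n4.acc = -9  [len(B.depth) - 11]
5. n4.idx = true  [true]
6. n5.mk = 7  [terminal]
7. n6.live = -1  [terminal]
8. n4.depth = -1  [A.acc + c.live + 9]
9. n3.hot = -7  [len(B.depth) - 9]
10. n2.depth = 4  [if A.idx then B.hot else A.acc]
11. n7.depth = false  [terminal]
12. n8.mk = 18  [terminal]
13. n1.cnt = 9  [(if e.depth then A.depth else a.mk) - 9]
14. n1.pre = 0  [(if e.depth then a.mk else A.depth) - 4]
15. n1.idx = 21  [A.depth + a.mk - 1]
16. n1.key = -1  [-1]
17. n9.depth = "nx"  ["nx"]
18. n10.depth = false  [terminal]
19. n11.depth = true  [terminal]
20. n12.acc = 26  [len(B.depth) + 24]
21. n12.idx = false  [e₀.depth == true]
22. n13.mk = 7  [terminal]
23. n14.depth = "wq"  ["wq"]
24. n15.depth = "wqx"  [B₀.depth ++ "x"]
25. n16.acc = -9  [terminal]
26. n17.off = 29  [terminal]
27. n15.hot = -9  [d.acc]
28. n18.depth = true  [terminal]
29. n14.hot = -7  [B₁.hot * -1 - 16]
30. n12.depth = 12  [A.acc - 14]
31. n9.hot = 16  [A.depth + 4]
32. n19.depth = "yn"  ["yn"]
33. n20.acc = 8  [len(B.depth) + 6]
34. n20.idx = false  [false]
35. n21.depth = false  [terminal]
36. n20.depth = 13  [A.acc + 5]
37. n23.depth = true  [terminal]
38. n24.live = -1  [terminal]
39. n22.cnt = 20  [c.live * -2 + 18]
40. n22.pre = 21  [c.live + 22]
41. n22.idx = 29  [29]
42. n22.key = 7  [c.live * 2 + 9]
43. n19.hot = 30  [A.depth + 17]
44. n0.cnt = 19  [S₁.key + 20]
45. n0.pre = 11  [S₁.cnt * 3 - 16]
46. n0.idx = 9  [S₁.pre + 9]
47. n0.key = 26  [S₁.key + 27]

11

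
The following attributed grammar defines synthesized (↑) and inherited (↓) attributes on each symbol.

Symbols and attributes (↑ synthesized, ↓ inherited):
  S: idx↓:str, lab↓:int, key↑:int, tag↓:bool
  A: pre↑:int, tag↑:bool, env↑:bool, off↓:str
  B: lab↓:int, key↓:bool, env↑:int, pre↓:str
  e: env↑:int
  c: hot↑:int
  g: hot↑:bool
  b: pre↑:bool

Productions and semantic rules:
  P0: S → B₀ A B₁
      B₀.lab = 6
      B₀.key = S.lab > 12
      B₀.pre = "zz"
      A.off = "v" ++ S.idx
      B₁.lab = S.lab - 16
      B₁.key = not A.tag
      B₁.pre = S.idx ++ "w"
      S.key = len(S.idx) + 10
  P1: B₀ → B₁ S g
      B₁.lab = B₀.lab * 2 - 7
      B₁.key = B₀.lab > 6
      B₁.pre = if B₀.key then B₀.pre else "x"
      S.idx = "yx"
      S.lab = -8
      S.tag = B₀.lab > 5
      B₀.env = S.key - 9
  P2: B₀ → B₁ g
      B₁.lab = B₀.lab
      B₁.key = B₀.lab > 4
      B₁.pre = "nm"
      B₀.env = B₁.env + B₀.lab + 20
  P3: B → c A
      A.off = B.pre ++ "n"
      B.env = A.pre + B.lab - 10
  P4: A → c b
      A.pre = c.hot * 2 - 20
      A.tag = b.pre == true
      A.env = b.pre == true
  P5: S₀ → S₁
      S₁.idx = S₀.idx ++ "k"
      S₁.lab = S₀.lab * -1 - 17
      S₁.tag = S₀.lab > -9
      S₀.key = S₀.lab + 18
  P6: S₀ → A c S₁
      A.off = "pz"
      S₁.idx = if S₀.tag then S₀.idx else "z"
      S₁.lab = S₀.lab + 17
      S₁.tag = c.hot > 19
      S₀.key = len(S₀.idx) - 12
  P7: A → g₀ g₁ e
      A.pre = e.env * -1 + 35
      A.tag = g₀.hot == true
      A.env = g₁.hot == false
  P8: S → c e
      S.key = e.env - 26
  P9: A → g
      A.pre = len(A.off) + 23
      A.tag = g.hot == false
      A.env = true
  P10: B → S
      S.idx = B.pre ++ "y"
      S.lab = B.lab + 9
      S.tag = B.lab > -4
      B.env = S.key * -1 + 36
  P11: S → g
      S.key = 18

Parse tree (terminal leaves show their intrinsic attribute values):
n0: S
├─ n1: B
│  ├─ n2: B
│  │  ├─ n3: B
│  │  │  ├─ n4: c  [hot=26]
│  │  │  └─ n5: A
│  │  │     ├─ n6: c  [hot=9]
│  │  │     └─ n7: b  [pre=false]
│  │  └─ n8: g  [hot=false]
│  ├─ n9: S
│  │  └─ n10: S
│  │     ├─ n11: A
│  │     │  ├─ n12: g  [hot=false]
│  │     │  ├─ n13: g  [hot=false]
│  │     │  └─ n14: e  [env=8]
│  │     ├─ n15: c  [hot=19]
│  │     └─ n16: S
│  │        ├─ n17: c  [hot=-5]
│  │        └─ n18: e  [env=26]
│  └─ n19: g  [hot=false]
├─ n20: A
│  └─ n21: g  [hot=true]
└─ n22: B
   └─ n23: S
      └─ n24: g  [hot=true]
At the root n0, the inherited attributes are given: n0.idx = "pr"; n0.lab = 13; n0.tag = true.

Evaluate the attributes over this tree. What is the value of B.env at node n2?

1. n0.idx = "pr"  [given at root]
2. n0.lab = 13  [given at root]
3. n0.tag = true  [given at root]
4. n1.lab = 6  [6]
5. n1.key = true  [S.lab > 12]
6. n1.pre = "zz"  ["zz"]
7. n2.lab = 5  [B₀.lab * 2 - 7]
8. n2.key = false  [B₀.lab > 6]
9. n2.pre = "zz"  [if B₀.key then B₀.pre else "x"]
10. n3.lab = 5  [B₀.lab]
11. n3.key = true  [B₀.lab > 4]
12. n3.pre = "nm"  ["nm"]
13. n4.hot = 26  [terminal]
14. n5.off = "nmn"  [B.pre ++ "n"]
15. n6.hot = 9  [terminal]
16. n7.pre = false  [terminal]
17. n5.pre = -2  [c.hot * 2 - 20]
18. n5.tag = false  [b.pre == true]
19. n5.env = false  [b.pre == true]
20. n3.env = -7  [A.pre + B.lab - 10]
21. n8.hot = false  [terminal]
22. n2.env = 18  [B₁.env + B₀.lab + 20]
23. n9.idx = "yx"  ["yx"]
24. n9.lab = -8  [-8]
25. n9.tag = true  [B₀.lab > 5]
26. n10.idx = "yxk"  [S₀.idx ++ "k"]
27. n10.lab = -9  [S₀.lab * -1 - 17]
28. n10.tag = true  [S₀.lab > -9]
29. n11.off = "pz"  ["pz"]
30. n12.hot = false  [terminal]
31. n13.hot = false  [terminal]
32. n14.env = 8  [terminal]
33. n11.pre = 27  [e.env * -1 + 35]
34. n11.tag = false  [g₀.hot == true]
35. n11.env = true  [g₁.hot == false]
36. n15.hot = 19  [terminal]
37. n16.idx = "yxk"  [if S₀.tag then S₀.idx else "z"]
38. n16.lab = 8  [S₀.lab + 17]
39. n16.tag = false  [c.hot > 19]
40. n17.hot = -5  [terminal]
41. n18.env = 26  [terminal]
42. n16.key = 0  [e.env - 26]
43. n10.key = -9  [len(S₀.idx) - 12]
44. n9.key = 10  [S₀.lab + 18]
45. n19.hot = false  [terminal]
46. n1.env = 1  [S.key - 9]
47. n20.off = "vpr"  ["v" ++ S.idx]
48. n21.hot = true  [terminal]
49. n20.pre = 26  [len(A.off) + 23]
50. n20.tag = false  [g.hot == false]
51. n20.env = true  [true]
52. n22.lab = -3  [S.lab - 16]
53. n22.key = true  [not A.tag]
54. n22.pre = "prw"  [S.idx ++ "w"]
55. n23.idx = "prwy"  [B.pre ++ "y"]
56. n23.lab = 6  [B.lab + 9]
57. n23.tag = true  [B.lab > -4]
58. n24.hot = true  [terminal]
59. n23.key = 18  [18]
60. n22.env = 18  [S.key * -1 + 36]
61. n0.key = 12  [len(S.idx) + 10]

18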